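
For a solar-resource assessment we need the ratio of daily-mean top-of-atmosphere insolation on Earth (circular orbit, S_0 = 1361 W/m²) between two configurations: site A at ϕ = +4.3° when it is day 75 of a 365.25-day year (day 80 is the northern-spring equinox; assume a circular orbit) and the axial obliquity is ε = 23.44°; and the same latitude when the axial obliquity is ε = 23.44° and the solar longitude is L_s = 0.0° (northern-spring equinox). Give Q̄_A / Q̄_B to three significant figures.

— Configuration A (ϕ=+4.3°):
Solar longitude: L_s = 360° × (75 − 80)/365.25 = -4.928°, i.e. -4.928° + 360° = 355.072°.
sin δ = sin 23.44° × sin 355.072° = -0.03417, so δ = -1.958°.
cos h₀ = −tan(+4.3°) tan(-1.958°) = 0.0026, h₀ = 1.5682 rad.
Bracket: h₀ sin ϕ sin δ + cos ϕ cos δ sin h₀ = 1.5682×0.07498×-0.03417 + 0.99719×0.99942×1.00000 = -0.004018 + 0.996612 = 0.992594.
Q̄ = (S_0/π) × [bracket] = (1361/π) × 0.992594 = 430.01 W/m².
— Configuration B (ϕ=+4.3°):
Solar declination: sin δ = sin ε · sin L_s = sin 23.44° × sin 0.0° = 0.00000, so δ = +0.000°.
cos h₀ = −tan(+4.3°) tan(+0.000°) = -0.0000, h₀ = 1.5708 rad.
Bracket: h₀ sin ϕ sin δ + cos ϕ cos δ sin h₀ = 1.5708×0.07498×0.00000 + 0.99719×1.00000×1.00000 = 0.000000 + 0.997190 = 0.997190.
Q̄ = (S_0/π) × [bracket] = (1361/π) × 0.997190 = 432.00 W/m².
Ratio Q̄_A / Q̄_B = 430.01 / 432.00 = 0.9954.

Q̄_A / Q̄_B ≈ 0.995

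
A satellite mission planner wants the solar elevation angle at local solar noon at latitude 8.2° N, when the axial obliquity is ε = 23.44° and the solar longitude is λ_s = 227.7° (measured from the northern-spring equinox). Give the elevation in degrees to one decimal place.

64.7°

Solar declination: sin δ = sin ε · sin λ_s = sin 23.44° × sin 227.7° = -0.29422, so δ = -17.111°.
At local noon the hour angle is zero, so the zenith angle equals |φ − δ| = |+8.2° − (-17.111°)| = 25.311°.
Elevation = 90° − 25.311° = 64.7°.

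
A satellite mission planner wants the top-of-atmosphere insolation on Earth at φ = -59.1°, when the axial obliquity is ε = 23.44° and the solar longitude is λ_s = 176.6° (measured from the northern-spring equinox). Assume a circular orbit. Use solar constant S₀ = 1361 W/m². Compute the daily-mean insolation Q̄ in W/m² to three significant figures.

Q̄ ≈ 209 W/m²

Solar declination: sin δ = sin ε · sin λ_s = sin 23.44° × sin 176.6° = 0.02359, so δ = +1.352°.
cos H₀ = −tan(-59.1°) tan(+1.352°) = 0.0394, H₀ = 1.5314 rad.
Bracket: H₀ sin φ sin δ + cos φ cos δ sin H₀ = 1.5314×-0.85806×0.02359 + 0.51354×0.99972×0.99922 = -0.030998 + 0.512996 = 0.481998.
Q̄ = (S₀/π) × [bracket] = (1361/π) × 0.481998 = 208.8 W/m².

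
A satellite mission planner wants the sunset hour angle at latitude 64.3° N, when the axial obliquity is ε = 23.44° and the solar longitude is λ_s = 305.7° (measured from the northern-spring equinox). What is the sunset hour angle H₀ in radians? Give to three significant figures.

Solar declination: sin δ = sin ε · sin λ_s = sin 23.44° × sin 305.7° = -0.32304, so δ = -18.847°.
cos H₀ = −tan φ · tan δ = −tan(+64.3°) × tan(-18.847°) = 0.7092, so H₀ = 0.7824 rad = 44.83°.

H₀ = 0.782 rad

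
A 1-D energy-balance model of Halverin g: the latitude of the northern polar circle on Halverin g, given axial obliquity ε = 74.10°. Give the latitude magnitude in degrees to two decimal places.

15.90°

The polar circle is the lowest latitude that experiences at least one full rotation of continuous daylight at the northern-summer solstice; it lies at |ϕ| = 90° − ε = 90° − 74.10° = 15.90°.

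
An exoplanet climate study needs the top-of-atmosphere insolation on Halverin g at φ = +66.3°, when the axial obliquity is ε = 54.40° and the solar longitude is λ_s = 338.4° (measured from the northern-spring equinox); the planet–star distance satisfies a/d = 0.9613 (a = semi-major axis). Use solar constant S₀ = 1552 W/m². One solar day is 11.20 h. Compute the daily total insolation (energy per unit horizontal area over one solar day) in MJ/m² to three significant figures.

Solar declination: sin δ = sin ε · sin λ_s = sin 54.40° × sin 338.4° = -0.29932, so δ = -17.417°.
cos H₀ = −tan(+66.3°) tan(-17.417°) = 0.7146, H₀ = 0.7747 rad.
Bracket: H₀ sin φ sin δ + cos φ cos δ sin H₀ = 0.7747×0.91566×-0.29932 + 0.40195×0.95415×0.69949 = -0.212326 + 0.268269 = 0.055943.
Inverse-square distance factor (a/d)² = 0.9613² = 0.924098.
Q̄ = (S₀/π) × 0.924098 × [bracket] = (1552/π) × 0.924098 × 0.055943 = 25.539 W/m².
Daily total = Q̄ × 11.20 h × 3600 s/h = 25.539 × 11.20 × 3600 / 10⁶ = 1.030 MJ/m².

1.03 MJ/m²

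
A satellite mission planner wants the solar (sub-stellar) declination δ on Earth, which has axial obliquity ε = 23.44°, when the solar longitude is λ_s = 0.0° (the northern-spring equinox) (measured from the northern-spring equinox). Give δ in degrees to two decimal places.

sin δ = sin ε · sin λ_s = sin 23.44° × sin 0.0° = 0.000000.
δ = arcsin(0.000000) = +0.00°.

δ = +0.00°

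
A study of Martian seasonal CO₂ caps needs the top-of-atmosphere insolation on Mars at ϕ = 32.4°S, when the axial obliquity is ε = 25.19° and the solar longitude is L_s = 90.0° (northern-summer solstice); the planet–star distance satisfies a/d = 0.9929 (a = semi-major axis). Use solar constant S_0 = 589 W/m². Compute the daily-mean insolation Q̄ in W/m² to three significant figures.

Solar declination: sin δ = sin ε · sin L_s = sin 25.19° × sin 90.0° = 0.42562, so δ = +25.190°.
cos h₀ = −tan(-32.4°) tan(+25.190°) = 0.2985, h₀ = 1.2677 rad.
Bracket: h₀ sin ϕ sin δ + cos ϕ cos δ sin h₀ = 1.2677×-0.53583×0.42562 + 0.84433×0.90490×0.95441 = -0.289112 + 0.729202 = 0.440090.
Inverse-square distance factor (a/d)² = 0.9929² = 0.985850.
Q̄ = (S_0/π) × 0.985850 × [bracket] = (589/π) × 0.985850 × 0.440090 = 81.34 W/m².

Q̄ ≈ 81.3 W/m²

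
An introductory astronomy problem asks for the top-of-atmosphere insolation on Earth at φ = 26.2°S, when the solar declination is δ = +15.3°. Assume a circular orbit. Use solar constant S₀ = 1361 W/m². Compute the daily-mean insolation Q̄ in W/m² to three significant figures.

Q̄ ≈ 299 W/m²

cos H₀ = −tan(-26.2°) tan(+15.300°) = 0.1346, H₀ = 1.4358 rad.
Bracket: H₀ sin φ sin δ + cos φ cos δ sin H₀ = 1.4358×-0.44151×0.26387 + 0.89726×0.96456×0.99090 = -0.167272 + 0.857585 = 0.690313.
Q̄ = (S₀/π) × [bracket] = (1361/π) × 0.690313 = 299.1 W/m².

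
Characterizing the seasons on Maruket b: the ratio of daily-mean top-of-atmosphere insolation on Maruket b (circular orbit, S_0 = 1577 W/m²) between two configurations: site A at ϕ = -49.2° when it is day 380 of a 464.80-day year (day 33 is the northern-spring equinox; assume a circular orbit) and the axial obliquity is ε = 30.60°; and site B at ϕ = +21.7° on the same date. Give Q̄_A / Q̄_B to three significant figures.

— Configuration A (ϕ=-49.2°):
Solar longitude: L_s = 360° × (380 − 33)/464.80 = 268.761°.
sin δ = sin 30.60° × sin 268.761° = -0.50892, so δ = -30.592°.
cos h₀ = −tan(-49.2°) tan(-30.592°) = -0.6849, h₀ = 2.3253 rad.
Bracket: h₀ sin ϕ sin δ + cos ϕ cos δ sin h₀ = 2.3253×-0.75700×-0.50892 + 0.65342×0.86081×0.72861 = 0.895827 + 0.409822 = 1.305649.
Q̄ = (S_0/π) × [bracket] = (1577/π) × 1.305649 = 655.40 W/m².
— Configuration B (ϕ=+21.7°):
cos h₀ = −tan(+21.7°) tan(-30.592°) = 0.2353, h₀ = 1.3333 rad.
Bracket: h₀ sin ϕ sin δ + cos ϕ cos δ sin h₀ = 1.3333×0.36975×-0.50892 + 0.92913×0.86081×0.97193 = -0.250891 + 0.777354 = 0.526463.
Q̄ = (S_0/π) × [bracket] = (1577/π) × 0.526463 = 264.27 W/m².
Ratio Q̄_A / Q̄_B = 655.40 / 264.27 = 2.480.

Q̄_A / Q̄_B ≈ 2.48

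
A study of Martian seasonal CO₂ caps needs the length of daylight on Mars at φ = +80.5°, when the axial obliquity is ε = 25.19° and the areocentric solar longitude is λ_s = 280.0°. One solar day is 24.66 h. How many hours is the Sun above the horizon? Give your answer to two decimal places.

sin δ = sin 25.19° × sin 280.0° = -0.41916, so δ = -24.781°.
cos H₀ = −tan φ · tan δ = 2.7588 ≥ 1, so the Sun never rises (polar night) and H₀ = 0.
Daylight = 2H₀/(2π) × 24.66 h = (0.0000/π) × 24.66 = 0.00 h.

0.00 h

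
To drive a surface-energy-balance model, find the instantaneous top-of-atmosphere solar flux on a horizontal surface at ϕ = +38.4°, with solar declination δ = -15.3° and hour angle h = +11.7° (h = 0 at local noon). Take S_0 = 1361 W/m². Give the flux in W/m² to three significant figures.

cos θ_z = sin ϕ sin δ + cos ϕ cos δ cos h = -0.163904 + 0.740212 = 0.576308.
Flux = S_0 · cos θ_z = 1361 × 0.576308 = 784.4 W/m².

784 W/m²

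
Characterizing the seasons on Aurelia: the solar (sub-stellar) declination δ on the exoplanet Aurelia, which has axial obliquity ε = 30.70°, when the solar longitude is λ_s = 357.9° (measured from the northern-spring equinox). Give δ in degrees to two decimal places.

δ = -1.07°

sin δ = sin ε · sin λ_s = sin 30.70° × sin 357.9° = -0.018708.
δ = arcsin(-0.018708) = -1.07°.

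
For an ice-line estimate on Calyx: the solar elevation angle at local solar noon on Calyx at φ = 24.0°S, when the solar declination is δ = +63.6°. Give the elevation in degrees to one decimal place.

2.4°

At local noon the hour angle is zero, so the zenith angle equals |φ − δ| = |-24.0° − (+63.600°)| = 87.600°.
Elevation = 90° − 87.600° = 2.4°.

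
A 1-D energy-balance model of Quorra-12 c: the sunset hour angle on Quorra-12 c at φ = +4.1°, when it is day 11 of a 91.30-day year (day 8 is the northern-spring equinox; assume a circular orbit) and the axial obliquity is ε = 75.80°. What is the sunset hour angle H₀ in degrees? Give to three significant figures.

Solar longitude: λ_s = 360° × (11 − 8)/91.30 = 11.829°.
sin δ = sin 75.80° × sin 11.829° = 0.19873, so δ = +11.463°.
cos H₀ = −tan φ · tan δ = −tan(+4.1°) × tan(+11.463°) = -0.0145, so H₀ = 1.5853 rad = 90.83°.

H₀ = 90.8°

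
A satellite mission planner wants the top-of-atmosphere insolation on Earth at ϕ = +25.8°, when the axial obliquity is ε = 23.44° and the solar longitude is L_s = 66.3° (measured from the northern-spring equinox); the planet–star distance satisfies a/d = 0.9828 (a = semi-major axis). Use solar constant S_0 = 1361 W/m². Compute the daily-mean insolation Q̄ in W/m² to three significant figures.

Solar declination: sin δ = sin ε · sin L_s = sin 23.44° × sin 66.3° = 0.36424, so δ = +21.361°.
cos h₀ = −tan(+25.8°) tan(+21.361°) = -0.1891, h₀ = 1.7610 rad.
Bracket: h₀ sin ϕ sin δ + cos ϕ cos δ sin h₀ = 1.7610×0.43523×0.36424 + 0.90032×0.93131×0.98196 = 0.279168 + 0.823351 = 1.102519.
Inverse-square distance factor (a/d)² = 0.9828² = 0.965896.
Q̄ = (S_0/π) × 0.965896 × [bracket] = (1361/π) × 0.965896 × 1.102519 = 461.3 W/m².

Q̄ ≈ 461 W/m²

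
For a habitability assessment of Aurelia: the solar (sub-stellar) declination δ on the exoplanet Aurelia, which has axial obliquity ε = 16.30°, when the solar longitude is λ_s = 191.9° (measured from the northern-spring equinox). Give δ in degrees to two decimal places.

sin δ = sin ε · sin λ_s = sin 16.30° × sin 191.9° = -0.057875.
δ = arcsin(-0.057875) = -3.32°.

δ = -3.32°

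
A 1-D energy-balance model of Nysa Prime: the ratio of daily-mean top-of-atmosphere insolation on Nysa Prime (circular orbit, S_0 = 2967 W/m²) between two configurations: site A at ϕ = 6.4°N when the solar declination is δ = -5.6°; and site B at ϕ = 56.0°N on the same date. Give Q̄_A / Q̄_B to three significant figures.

Q̄_A / Q̄_B ≈ 2.23

— Configuration A (ϕ=+6.4°):
cos h₀ = −tan(+6.4°) tan(-5.600°) = 0.0110, h₀ = 1.5598 rad.
Bracket: h₀ sin ϕ sin δ + cos ϕ cos δ sin h₀ = 1.5598×0.11147×-0.09758 + 0.99377×0.99523×0.99994 = -0.016966 + 0.988970 = 0.972004.
Q̄ = (S_0/π) × [bracket] = (2967/π) × 0.972004 = 917.99 W/m².
— Configuration B (ϕ=+56.0°):
cos h₀ = −tan(+56.0°) tan(-5.600°) = 0.1454, h₀ = 1.4249 rad.
Bracket: h₀ sin ϕ sin δ + cos ϕ cos δ sin h₀ = 1.4249×0.82904×-0.09758 + 0.55919×0.99523×0.98938 = -0.115271 + 0.550612 = 0.435341.
Q̄ = (S_0/π) × [bracket] = (2967/π) × 0.435341 = 411.15 W/m².
Ratio Q̄_A / Q̄_B = 917.99 / 411.15 = 2.233.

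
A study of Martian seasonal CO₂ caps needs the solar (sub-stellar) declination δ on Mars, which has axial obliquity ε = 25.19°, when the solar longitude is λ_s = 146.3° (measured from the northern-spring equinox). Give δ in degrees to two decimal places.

sin δ = sin ε · sin λ_s = sin 25.19° × sin 146.3° = 0.236154.
δ = arcsin(0.236154) = +13.66°.

δ = +13.66°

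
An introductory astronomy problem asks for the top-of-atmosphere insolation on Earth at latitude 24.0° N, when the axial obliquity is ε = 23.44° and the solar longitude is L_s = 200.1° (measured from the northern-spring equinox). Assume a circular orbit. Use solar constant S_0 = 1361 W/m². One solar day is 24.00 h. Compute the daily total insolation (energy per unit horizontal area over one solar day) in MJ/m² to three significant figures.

Solar declination: sin δ = sin ε · sin L_s = sin 23.44° × sin 200.1° = -0.13670, so δ = -7.857°.
cos h₀ = −tan(+24.0°) tan(-7.857°) = 0.0614, h₀ = 1.5093 rad.
Bracket: h₀ sin ϕ sin δ + cos ϕ cos δ sin h₀ = 1.5093×0.40674×-0.13670 + 0.91355×0.99061×0.99811 = -0.083919 + 0.903261 = 0.819342.
Q̄ = (S_0/π) × [bracket] = (1361/π) × 0.819342 = 354.96 W/m².
Daily total = Q̄ × 24.00 h × 3600 s/h = 354.96 × 24.00 × 3600 / 10⁶ = 30.67 MJ/m².

30.7 MJ/m²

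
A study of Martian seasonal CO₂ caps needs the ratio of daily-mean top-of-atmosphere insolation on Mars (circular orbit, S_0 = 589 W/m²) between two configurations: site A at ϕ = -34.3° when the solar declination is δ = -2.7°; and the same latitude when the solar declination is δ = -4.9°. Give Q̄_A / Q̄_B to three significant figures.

Q̄_A / Q̄_B ≈ 0.964

— Configuration A (ϕ=-34.3°):
cos h₀ = −tan(-34.3°) tan(-2.700°) = -0.0322, h₀ = 1.6030 rad.
Bracket: h₀ sin ϕ sin δ + cos ϕ cos δ sin h₀ = 1.6030×-0.56353×-0.04711 + 0.82610×0.99889×0.99948 = 0.042556 + 0.824754 = 0.867310.
Q̄ = (S_0/π) × [bracket] = (589/π) × 0.867310 = 162.61 W/m².
— Configuration B (ϕ=-34.3°):
cos h₀ = −tan(-34.3°) tan(-4.900°) = -0.0585, h₀ = 1.6293 rad.
Bracket: h₀ sin ϕ sin δ + cos ϕ cos δ sin h₀ = 1.6293×-0.56353×-0.08542 + 0.82610×0.99635×0.99829 = 0.078429 + 0.821677 = 0.900106.
Q̄ = (S_0/π) × [bracket] = (589/π) × 0.900106 = 168.76 W/m².
Ratio Q̄_A / Q̄_B = 162.61 / 168.76 = 0.9636.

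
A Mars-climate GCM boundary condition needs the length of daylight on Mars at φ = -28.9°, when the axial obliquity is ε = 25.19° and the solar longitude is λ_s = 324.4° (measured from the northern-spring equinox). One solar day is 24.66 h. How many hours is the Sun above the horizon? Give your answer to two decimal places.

Solar declination: sin δ = sin ε · sin λ_s = sin 25.19° × sin 324.4° = -0.24776, so δ = -14.345°.
cos H₀ = −tan φ · tan δ = −tan(-28.9°) × tan(-14.345°) = -0.1412, so H₀ = 1.7124 rad = 98.12°.
Daylight = 2H₀/(2π) × 24.66 h = (1.7124/π) × 24.66 = 13.44 h.

13.44 h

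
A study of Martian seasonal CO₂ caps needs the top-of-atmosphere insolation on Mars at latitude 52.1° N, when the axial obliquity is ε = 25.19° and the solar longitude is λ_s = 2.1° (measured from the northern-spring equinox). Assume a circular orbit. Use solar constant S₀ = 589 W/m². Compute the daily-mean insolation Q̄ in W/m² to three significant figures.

Q̄ ≈ 119 W/m²

Solar declination: sin δ = sin ε · sin λ_s = sin 25.19° × sin 2.1° = 0.01560, so δ = +0.894°.
cos H₀ = −tan(+52.1°) tan(+0.894°) = -0.0200, H₀ = 1.5908 rad.
Bracket: H₀ sin φ sin δ + cos φ cos δ sin H₀ = 1.5908×0.78908×0.01560 + 0.61429×0.99988×0.99980 = 0.019582 + 0.614093 = 0.633675.
Q̄ = (S₀/π) × [bracket] = (589/π) × 0.633675 = 118.8 W/m².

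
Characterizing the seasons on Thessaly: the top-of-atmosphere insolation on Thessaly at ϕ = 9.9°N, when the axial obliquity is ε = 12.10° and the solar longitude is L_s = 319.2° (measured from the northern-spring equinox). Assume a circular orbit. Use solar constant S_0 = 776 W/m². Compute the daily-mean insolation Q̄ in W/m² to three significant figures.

Solar declination: sin δ = sin ε · sin L_s = sin 12.10° × sin 319.2° = -0.13697, so δ = -7.872°.
cos h₀ = −tan(+9.9°) tan(-7.872°) = 0.0241, h₀ = 1.5467 rad.
Bracket: h₀ sin ϕ sin δ + cos ϕ cos δ sin h₀ = 1.5467×0.17193×-0.13697 + 0.98511×0.99058×0.99971 = -0.036424 + 0.975547 = 0.939123.
Q̄ = (S_0/π) × [bracket] = (776/π) × 0.939123 = 232.0 W/m².

Q̄ ≈ 232 W/m²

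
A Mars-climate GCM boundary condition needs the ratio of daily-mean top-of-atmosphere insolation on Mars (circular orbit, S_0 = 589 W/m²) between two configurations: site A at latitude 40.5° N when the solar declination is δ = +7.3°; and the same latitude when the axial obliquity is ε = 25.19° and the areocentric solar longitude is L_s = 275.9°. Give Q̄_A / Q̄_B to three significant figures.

— Configuration A (ϕ=+40.5°):
cos h₀ = −tan(+40.5°) tan(+7.300°) = -0.1094, h₀ = 1.6804 rad.
Bracket: h₀ sin ϕ sin δ + cos ϕ cos δ sin h₀ = 1.6804×0.64945×0.12706 + 0.76041×0.99189×0.99400 = 0.138665 + 0.749718 = 0.888383.
Q̄ = (S_0/π) × [bracket] = (589/π) × 0.888383 = 166.56 W/m².
— Configuration B (ϕ=+40.5°):
sin δ = sin 25.19° × sin 275.9° = -0.42337, so δ = -25.047°.
cos h₀ = −tan(+40.5°) tan(-25.047°) = 0.3991, h₀ = 1.1602 rad.
Bracket: h₀ sin ϕ sin δ + cos ϕ cos δ sin h₀ = 1.1602×0.64945×-0.42337 + 0.76041×0.90596×0.91690 = -0.319006 + 0.631653 = 0.312647.
Q̄ = (S_0/π) × [bracket] = (589/π) × 0.312647 = 58.616 W/m².
Ratio Q̄_A / Q̄_B = 166.56 / 58.616 = 2.842.

Q̄_A / Q̄_B ≈ 2.84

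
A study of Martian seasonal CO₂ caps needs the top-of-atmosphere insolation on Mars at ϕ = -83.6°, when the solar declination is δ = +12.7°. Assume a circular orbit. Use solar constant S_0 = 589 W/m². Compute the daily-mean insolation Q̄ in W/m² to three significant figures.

cos h₀ = −tan(-83.6°) tan(+12.700°) = 2.0091 ≥ 1 ⇒ polar night, h₀ = 0 and Q̄ = 0.

Q̄ ≈ 0.00 W/m²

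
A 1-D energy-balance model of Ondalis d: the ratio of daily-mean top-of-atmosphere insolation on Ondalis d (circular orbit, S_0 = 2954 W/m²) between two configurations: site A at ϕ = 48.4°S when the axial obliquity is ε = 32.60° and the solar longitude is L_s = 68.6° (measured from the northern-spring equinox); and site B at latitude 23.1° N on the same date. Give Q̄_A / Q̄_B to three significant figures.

— Configuration A (ϕ=-48.4°):
Solar declination: sin δ = sin ε · sin L_s = sin 32.60° × sin 68.6° = 0.50163, so δ = +30.108°.
cos h₀ = −tan(-48.4°) tan(+30.108°) = 0.6531, h₀ = 0.8591 rad.
Bracket: h₀ sin ϕ sin δ + cos ϕ cos δ sin h₀ = 0.8591×-0.74780×0.50163 + 0.66393×0.86508×0.75726 = -0.322265 + 0.434934 = 0.112669.
Q̄ = (S_0/π) × [bracket] = (2954/π) × 0.112669 = 105.94 W/m².
— Configuration B (ϕ=+23.1°):
cos h₀ = −tan(+23.1°) tan(+30.108°) = -0.2473, h₀ = 1.8207 rad.
Bracket: h₀ sin ϕ sin δ + cos ϕ cos δ sin h₀ = 1.8207×0.39234×0.50163 + 0.91982×0.86508×0.96893 = 0.358331 + 0.770995 = 1.129326.
Q̄ = (S_0/π) × [bracket] = (2954/π) × 1.129326 = 1061.9 W/m².
Ratio Q̄_A / Q̄_B = 105.94 / 1061.9 = 0.09976.

Q̄_A / Q̄_B ≈ 0.0998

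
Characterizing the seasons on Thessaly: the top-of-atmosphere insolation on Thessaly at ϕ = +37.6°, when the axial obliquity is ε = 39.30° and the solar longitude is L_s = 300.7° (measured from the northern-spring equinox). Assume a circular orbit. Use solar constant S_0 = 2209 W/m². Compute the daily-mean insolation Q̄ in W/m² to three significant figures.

Solar declination: sin δ = sin ε · sin L_s = sin 39.30° × sin 300.7° = -0.54461, so δ = -32.998°.
cos h₀ = −tan(+37.6°) tan(-32.998°) = 0.5001, h₀ = 1.0471 rad.
Bracket: h₀ sin ϕ sin δ + cos ϕ cos δ sin h₀ = 1.0471×0.61015×-0.54461 + 0.79229×0.83869×0.86598 = -0.347945 + 0.575431 = 0.227486.
Q̄ = (S_0/π) × [bracket] = (2209/π) × 0.227486 = 160.0 W/m².

Q̄ ≈ 160 W/m²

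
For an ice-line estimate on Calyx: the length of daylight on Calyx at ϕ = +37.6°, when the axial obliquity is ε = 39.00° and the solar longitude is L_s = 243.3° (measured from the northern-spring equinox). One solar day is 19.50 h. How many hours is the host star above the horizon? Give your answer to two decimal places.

Solar declination: sin δ = sin ε · sin L_s = sin 39.00° × sin 243.3° = -0.56222, so δ = -34.209°.
cos h₀ = −tan ϕ · tan δ = −tan(+37.6°) × tan(-34.209°) = 0.5235, so h₀ = 1.0198 rad = 58.43°.
Daylight = 2h₀/(2π) × 19.50 h = (1.0198/π) × 19.50 = 6.33 h.

6.33 h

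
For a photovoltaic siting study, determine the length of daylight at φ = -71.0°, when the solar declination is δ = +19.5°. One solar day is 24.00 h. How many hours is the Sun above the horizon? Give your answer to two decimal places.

cos H₀ = −tan φ · tan δ = 1.0284 ≥ 1, so the Sun never rises (polar night) and H₀ = 0.
Daylight = 2H₀/(2π) × 24.00 h = (0.0000/π) × 24.00 = 0.00 h.

0.00 h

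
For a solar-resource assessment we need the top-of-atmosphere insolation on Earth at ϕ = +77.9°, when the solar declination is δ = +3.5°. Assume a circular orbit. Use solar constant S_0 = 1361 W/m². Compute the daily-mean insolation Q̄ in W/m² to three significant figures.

cos h₀ = −tan(+77.9°) tan(+3.500°) = -0.2853, h₀ = 1.8601 rad.
Bracket: h₀ sin ϕ sin δ + cos ϕ cos δ sin h₀ = 1.8601×0.97778×0.06105 + 0.20962×0.99813×0.95844 = 0.111036 + 0.200532 = 0.311568.
Q̄ = (S_0/π) × [bracket] = (1361/π) × 0.311568 = 135.0 W/m².

Q̄ ≈ 135 W/m²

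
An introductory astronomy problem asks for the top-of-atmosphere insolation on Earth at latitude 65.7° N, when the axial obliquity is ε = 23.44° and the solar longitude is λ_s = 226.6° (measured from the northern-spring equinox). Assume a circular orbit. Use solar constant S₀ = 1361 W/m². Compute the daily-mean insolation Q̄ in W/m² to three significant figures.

Q̄ ≈ 31.2 W/m²

Solar declination: sin δ = sin ε · sin λ_s = sin 23.44° × sin 226.6° = -0.28902, so δ = -16.799°.
cos H₀ = −tan(+65.7°) tan(-16.799°) = 0.6687, H₀ = 0.8384 rad.
Bracket: H₀ sin φ sin δ + cos φ cos δ sin H₀ = 0.8384×0.91140×-0.28902 + 0.41151×0.95732×0.74358 = -0.220845 + 0.292931 = 0.072086.
Q̄ = (S₀/π) × [bracket] = (1361/π) × 0.072086 = 31.23 W/m².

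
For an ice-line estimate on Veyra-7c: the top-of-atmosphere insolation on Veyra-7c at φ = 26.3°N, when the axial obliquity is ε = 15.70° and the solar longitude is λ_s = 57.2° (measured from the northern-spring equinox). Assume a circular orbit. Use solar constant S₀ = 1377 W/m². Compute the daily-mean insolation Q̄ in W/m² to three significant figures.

Solar declination: sin δ = sin ε · sin λ_s = sin 15.70° × sin 57.2° = 0.22746, so δ = +13.147°.
cos H₀ = −tan(+26.3°) tan(+13.147°) = -0.1154, H₀ = 1.6865 rad.
Bracket: H₀ sin φ sin δ + cos φ cos δ sin H₀ = 1.6865×0.44307×0.22746 + 0.89649×0.97379×0.99331 = 0.169967 + 0.867153 = 1.037120.
Q̄ = (S₀/π) × [bracket] = (1377/π) × 1.037120 = 454.6 W/m².

Q̄ ≈ 455 W/m²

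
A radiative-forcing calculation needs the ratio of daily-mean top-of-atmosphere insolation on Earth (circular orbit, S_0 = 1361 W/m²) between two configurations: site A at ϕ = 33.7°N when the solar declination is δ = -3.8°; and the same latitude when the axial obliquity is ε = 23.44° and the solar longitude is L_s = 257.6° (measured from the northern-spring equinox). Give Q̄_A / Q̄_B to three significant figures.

— Configuration A (ϕ=+33.7°):
cos h₀ = −tan(+33.7°) tan(-3.800°) = 0.0443, h₀ = 1.5265 rad.
Bracket: h₀ sin ϕ sin δ + cos ϕ cos δ sin h₀ = 1.5265×0.55484×-0.06627 + 0.83195×0.99780×0.99902 = -0.056128 + 0.829306 = 0.773178.
Q̄ = (S_0/π) × [bracket] = (1361/π) × 0.773178 = 334.96 W/m².
— Configuration B (ϕ=+33.7°):
Solar declination: sin δ = sin ε · sin L_s = sin 23.44° × sin 257.6° = -0.38851, so δ = -22.862°.
cos h₀ = −tan(+33.7°) tan(-22.862°) = 0.2812, h₀ = 1.2858 rad.
Bracket: h₀ sin ϕ sin δ + cos ϕ cos δ sin h₀ = 1.2858×0.55484×-0.38851 + 0.83195×0.92144×0.95965 = -0.277168 + 0.735660 = 0.458492.
Q̄ = (S_0/π) × [bracket] = (1361/π) × 0.458492 = 198.63 W/m².
Ratio Q̄_A / Q̄_B = 334.96 / 198.63 = 1.686.

Q̄_A / Q̄_B ≈ 1.69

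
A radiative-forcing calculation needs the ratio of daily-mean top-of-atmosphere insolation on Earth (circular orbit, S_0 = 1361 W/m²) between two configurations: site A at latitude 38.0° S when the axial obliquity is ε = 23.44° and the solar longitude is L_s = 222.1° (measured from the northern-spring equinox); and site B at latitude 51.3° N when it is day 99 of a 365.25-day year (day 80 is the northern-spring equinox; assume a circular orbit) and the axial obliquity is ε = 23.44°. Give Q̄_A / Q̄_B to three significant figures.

— Configuration A (ϕ=-38.0°):
Solar declination: sin δ = sin ε · sin L_s = sin 23.44° × sin 222.1° = -0.26669, so δ = -15.467°.
cos h₀ = −tan(-38.0°) tan(-15.467°) = -0.2162, h₀ = 1.7887 rad.
Bracket: h₀ sin ϕ sin δ + cos ϕ cos δ sin h₀ = 1.7887×-0.61566×-0.26669 + 0.78801×0.96378×0.97635 = 0.293687 + 0.741507 = 1.035194.
Q̄ = (S_0/π) × [bracket] = (1361/π) × 1.035194 = 448.47 W/m².
— Configuration B (ϕ=+51.3°):
Solar longitude: L_s = 360° × (99 − 80)/365.25 = 18.727°.
sin δ = sin 23.44° × sin 18.727° = 0.12771, so δ = +7.337°.
cos h₀ = −tan(+51.3°) tan(+7.337°) = -0.1607, h₀ = 1.7322 rad.
Bracket: h₀ sin ϕ sin δ + cos ϕ cos δ sin h₀ = 1.7322×0.78043×0.12771 + 0.62524×0.99181×0.98700 = 0.172646 + 0.612058 = 0.784704.
Q̄ = (S_0/π) × [bracket] = (1361/π) × 0.784704 = 339.95 W/m².
Ratio Q̄_A / Q̄_B = 448.47 / 339.95 = 1.319.

Q̄_A / Q̄_B ≈ 1.32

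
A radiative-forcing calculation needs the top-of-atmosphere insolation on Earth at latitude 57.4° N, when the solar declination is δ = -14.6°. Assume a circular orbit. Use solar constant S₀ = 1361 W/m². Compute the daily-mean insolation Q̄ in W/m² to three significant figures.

cos H₀ = −tan(+57.4°) tan(-14.600°) = 0.4073, H₀ = 1.1513 rad.
Bracket: H₀ sin φ sin δ + cos φ cos δ sin H₀ = 1.1513×0.84245×-0.25207 + 0.53877×0.96771×0.91329 = -0.244486 + 0.476165 = 0.231679.
Q̄ = (S₀/π) × [bracket] = (1361/π) × 0.231679 = 100.4 W/m².

Q̄ ≈ 100 W/m²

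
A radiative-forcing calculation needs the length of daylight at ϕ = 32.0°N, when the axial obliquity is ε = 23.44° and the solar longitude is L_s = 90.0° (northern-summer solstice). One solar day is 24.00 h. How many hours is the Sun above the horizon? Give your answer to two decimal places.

Solar declination: sin δ = sin ε · sin L_s = sin 23.44° × sin 90.0° = 0.39779, so δ = +23.440°.
cos h₀ = −tan ϕ · tan δ = −tan(+32.0°) × tan(+23.440°) = -0.2709, so h₀ = 1.8451 rad = 105.72°.
Daylight = 2h₀/(2π) × 24.00 h = (1.8451/π) × 24.00 = 14.10 h.

14.10 h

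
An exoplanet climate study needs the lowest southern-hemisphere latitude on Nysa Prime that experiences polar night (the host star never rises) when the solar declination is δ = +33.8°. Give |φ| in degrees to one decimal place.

|φ| = 56.2°

Polar night requires cos H₀ = −tan φ tan δ ≥ 1, i.e. tan φ tan δ ≤ −1.
The boundary is |tan φ| · |tan δ| = 1, so |φ| = 90° − |δ| = 90° − 33.8° = 56.2° in the southern hemisphere.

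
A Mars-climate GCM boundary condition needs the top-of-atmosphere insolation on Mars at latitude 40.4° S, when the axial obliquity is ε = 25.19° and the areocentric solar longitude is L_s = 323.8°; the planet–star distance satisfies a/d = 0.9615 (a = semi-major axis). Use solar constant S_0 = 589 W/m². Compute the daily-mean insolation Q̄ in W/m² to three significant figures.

sin δ = sin 25.19° × sin 323.8° = -0.25137, so δ = -14.559°.
cos h₀ = −tan(-40.4°) tan(-14.559°) = -0.2210, h₀ = 1.7937 rad.
Bracket: h₀ sin ϕ sin δ + cos ϕ cos δ sin h₀ = 1.7937×-0.64812×-0.25137 + 0.76154×0.96789×0.97527 = 0.292226 + 0.718859 = 1.011085.
Inverse-square distance factor (a/d)² = 0.9615² = 0.924482.
Q̄ = (S_0/π) × 0.924482 × [bracket] = (589/π) × 0.924482 × 1.011085 = 175.2 W/m².

Q̄ ≈ 175 W/m²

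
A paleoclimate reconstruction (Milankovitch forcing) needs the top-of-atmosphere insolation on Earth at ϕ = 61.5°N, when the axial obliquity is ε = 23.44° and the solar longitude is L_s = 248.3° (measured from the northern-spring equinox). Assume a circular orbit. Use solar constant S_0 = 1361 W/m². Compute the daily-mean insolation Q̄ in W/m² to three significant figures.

Solar declination: sin δ = sin ε · sin L_s = sin 23.44° × sin 248.3° = -0.36960, so δ = -21.691°.
cos h₀ = −tan(+61.5°) tan(-21.691°) = 0.7326, h₀ = 0.7487 rad.
Bracket: h₀ sin ϕ sin δ + cos ϕ cos δ sin h₀ = 0.7487×0.87882×-0.36960 + 0.47716×0.92919×0.68067 = -0.243187 + 0.301790 = 0.058603.
Q̄ = (S_0/π) × [bracket] = (1361/π) × 0.058603 = 25.39 W/m².

Q̄ ≈ 25.4 W/m²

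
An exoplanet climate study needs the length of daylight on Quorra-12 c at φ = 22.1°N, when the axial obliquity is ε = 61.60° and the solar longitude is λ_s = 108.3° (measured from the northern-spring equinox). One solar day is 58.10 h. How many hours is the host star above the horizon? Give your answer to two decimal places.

Solar declination: sin δ = sin ε · sin λ_s = sin 61.60° × sin 108.3° = 0.83516, so δ = +56.633°.
cos H₀ = −tan φ · tan δ = −tan(+22.1°) × tan(+56.633°) = -0.6166, so H₀ = 2.2352 rad = 128.07°.
Daylight = 2H₀/(2π) × 58.10 h = (2.2352/π) × 58.10 = 41.34 h.

41.34 h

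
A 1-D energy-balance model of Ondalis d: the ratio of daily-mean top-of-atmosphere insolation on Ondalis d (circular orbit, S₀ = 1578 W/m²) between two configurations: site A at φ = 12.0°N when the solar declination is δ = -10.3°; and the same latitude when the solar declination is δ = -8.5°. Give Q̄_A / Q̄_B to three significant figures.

Q̄_A / Q̄_B ≈ 0.984

— Configuration A (φ=+12.0°):
cos H₀ = −tan(+12.0°) tan(-10.300°) = 0.0386, H₀ = 1.5322 rad.
Bracket: H₀ sin φ sin δ + cos φ cos δ sin H₀ = 1.5322×0.20791×-0.17880 + 0.97815×0.98389×0.99925 = -0.056958 + 0.961670 = 0.904712.
Q̄ = (S₀/π) × [bracket] = (1578/π) × 0.904712 = 454.43 W/m².
— Configuration B (φ=+12.0°):
cos H₀ = −tan(+12.0°) tan(-8.500°) = 0.0318, H₀ = 1.5390 rad.
Bracket: H₀ sin φ sin δ + cos φ cos δ sin H₀ = 1.5390×0.20791×-0.14781 + 0.97815×0.98902×0.99950 = -0.047295 + 0.966926 = 0.919631.
Q̄ = (S₀/π) × [bracket] = (1578/π) × 0.919631 = 461.92 W/m².
Ratio Q̄_A / Q̄_B = 454.43 / 461.92 = 0.9838.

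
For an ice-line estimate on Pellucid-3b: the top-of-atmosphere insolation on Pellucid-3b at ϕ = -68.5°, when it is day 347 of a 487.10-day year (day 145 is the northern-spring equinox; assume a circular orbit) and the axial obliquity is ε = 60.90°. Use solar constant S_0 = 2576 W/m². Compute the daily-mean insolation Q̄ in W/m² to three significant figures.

Q̄ ≈ 0.00 W/m²

Solar longitude: L_s = 360° × (347 − 145)/487.10 = 149.292°.
sin δ = sin 60.90° × sin 149.292° = 0.44621, so δ = +26.501°.
cos h₀ = −tan(-68.5°) tan(+26.501°) = 1.2658 ≥ 1 ⇒ polar night, h₀ = 0 and Q̄ = 0.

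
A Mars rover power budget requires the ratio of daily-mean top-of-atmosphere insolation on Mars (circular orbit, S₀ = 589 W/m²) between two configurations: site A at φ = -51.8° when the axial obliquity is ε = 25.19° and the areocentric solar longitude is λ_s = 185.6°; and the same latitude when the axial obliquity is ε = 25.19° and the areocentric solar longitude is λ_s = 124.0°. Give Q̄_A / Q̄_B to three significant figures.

— Configuration A (φ=-51.8°):
sin δ = sin 25.19° × sin 185.6° = -0.04153, so δ = -2.380°.
cos H₀ = −tan(-51.8°) tan(-2.380°) = -0.0528, H₀ = 1.6236 rad.
Bracket: H₀ sin φ sin δ + cos φ cos δ sin H₀ = 1.6236×-0.78586×-0.04153 + 0.61841×0.99914×0.99860 = 0.052989 + 0.617013 = 0.670002.
Q̄ = (S₀/π) × [bracket] = (589/π) × 0.670002 = 125.62 W/m².
— Configuration B (φ=-51.8°):
sin δ = sin 25.19° × sin 124.0° = 0.35286, so δ = +20.662°.
cos H₀ = −tan(-51.8°) tan(+20.662°) = 0.4792, H₀ = 1.0710 rad.
Bracket: H₀ sin φ sin δ + cos φ cos δ sin H₀ = 1.0710×-0.78586×0.35286 + 0.61841×0.93568×0.87769 = -0.296987 + 0.507861 = 0.210874.
Q̄ = (S₀/π) × [bracket] = (589/π) × 0.210874 = 39.536 W/m².
Ratio Q̄_A / Q̄_B = 125.62 / 39.536 = 3.177.

Q̄_A / Q̄_B ≈ 3.18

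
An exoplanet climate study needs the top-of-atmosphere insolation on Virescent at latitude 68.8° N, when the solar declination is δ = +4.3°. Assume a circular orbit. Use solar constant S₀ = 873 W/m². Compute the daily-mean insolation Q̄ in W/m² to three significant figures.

cos H₀ = −tan(+68.8°) tan(+4.300°) = -0.1939, H₀ = 1.7659 rad.
Bracket: H₀ sin φ sin δ + cos φ cos δ sin H₀ = 1.7659×0.93232×0.07498 + 0.36162×0.99719×0.98103 = 0.123446 + 0.353763 = 0.477209.
Q̄ = (S₀/π) × [bracket] = (873/π) × 0.477209 = 132.6 W/m².

Q̄ ≈ 133 W/m²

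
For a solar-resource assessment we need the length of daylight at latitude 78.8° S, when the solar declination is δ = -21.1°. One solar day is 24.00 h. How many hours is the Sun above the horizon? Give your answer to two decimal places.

Sunrise equation: cos H₀ = −tan φ · tan δ = -1.9488 ≤ −1, so the Sun never sets (polar day) and H₀ = π.
Daylight = 2H₀/(2π) × 24.00 h = (3.1416/π) × 24.00 = 24.00 h.

24.00 h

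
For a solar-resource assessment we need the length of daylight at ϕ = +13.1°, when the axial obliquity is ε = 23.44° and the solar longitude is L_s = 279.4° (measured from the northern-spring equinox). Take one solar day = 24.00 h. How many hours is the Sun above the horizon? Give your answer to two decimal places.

Solar declination: sin δ = sin ε · sin L_s = sin 23.44° × sin 279.4° = -0.39245, so δ = -23.107°.
cos h₀ = −tan ϕ · tan δ = −tan(+13.1°) × tan(-23.107°) = 0.0993, so h₀ = 1.4713 rad = 84.30°.
Daylight = 2h₀/(2π) × 24.00 h = (1.4713/π) × 24.00 = 11.24 h.

11.24 h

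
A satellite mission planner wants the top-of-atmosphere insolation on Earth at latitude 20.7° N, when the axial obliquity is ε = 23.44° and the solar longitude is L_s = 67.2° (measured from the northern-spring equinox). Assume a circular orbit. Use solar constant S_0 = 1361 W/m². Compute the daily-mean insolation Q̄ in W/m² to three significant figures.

Solar declination: sin δ = sin ε · sin L_s = sin 23.44° × sin 67.2° = 0.36671, so δ = +21.513°.
cos h₀ = −tan(+20.7°) tan(+21.513°) = -0.1489, h₀ = 1.7203 rad.
Bracket: h₀ sin ϕ sin δ + cos ϕ cos δ sin h₀ = 1.7203×0.35347×0.36671 + 0.93544×0.93034×0.98885 = 0.222987 + 0.860574 = 1.083561.
Q̄ = (S_0/π) × [bracket] = (1361/π) × 1.083561 = 469.4 W/m².

Q̄ ≈ 469 W/m²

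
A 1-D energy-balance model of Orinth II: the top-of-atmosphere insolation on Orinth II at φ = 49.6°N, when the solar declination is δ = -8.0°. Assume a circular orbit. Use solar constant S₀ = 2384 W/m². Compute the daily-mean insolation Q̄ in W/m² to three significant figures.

cos H₀ = −tan(+49.6°) tan(-8.000°) = 0.1651, H₀ = 1.4049 rad.
Bracket: H₀ sin φ sin δ + cos φ cos δ sin H₀ = 1.4049×0.76154×-0.13917 + 0.64812×0.99027×0.98627 = -0.148896 + 0.633002 = 0.484106.
Q̄ = (S₀/π) × [bracket] = (2384/π) × 0.484106 = 367.4 W/m².

Q̄ ≈ 367 W/m²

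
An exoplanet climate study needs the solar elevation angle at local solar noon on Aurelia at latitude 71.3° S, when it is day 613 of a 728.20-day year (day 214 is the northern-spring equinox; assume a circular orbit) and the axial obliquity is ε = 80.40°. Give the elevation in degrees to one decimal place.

Solar longitude: L_s = 360° × (613 − 214)/728.20 = 197.254°.
sin δ = sin 80.40° × sin 197.254° = -0.29245, so δ = -17.004°.
At local noon the hour angle is zero, so the zenith angle equals |ϕ − δ| = |-71.3° − (-17.004°)| = 54.296°.
Elevation = 90° − 54.296° = 35.7°.

35.7°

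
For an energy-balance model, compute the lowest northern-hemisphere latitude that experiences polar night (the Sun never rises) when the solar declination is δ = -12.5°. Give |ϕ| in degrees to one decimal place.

|ϕ| = 77.5°

Polar night requires cos h₀ = −tan ϕ tan δ ≥ 1, i.e. tan ϕ tan δ ≤ −1.
The boundary is |tan ϕ| · |tan δ| = 1, so |ϕ| = 90° − |δ| = 90° − 12.5° = 77.5° in the northern hemisphere.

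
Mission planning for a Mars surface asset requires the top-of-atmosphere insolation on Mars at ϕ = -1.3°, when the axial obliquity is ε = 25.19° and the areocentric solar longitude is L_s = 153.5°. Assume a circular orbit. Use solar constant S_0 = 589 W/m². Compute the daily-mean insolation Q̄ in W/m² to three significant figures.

Q̄ ≈ 183 W/m²

sin δ = sin 25.19° × sin 153.5° = 0.18991, so δ = +10.948°.
cos h₀ = −tan(-1.3°) tan(+10.948°) = 0.0044, h₀ = 1.5664 rad.
Bracket: h₀ sin ϕ sin δ + cos ϕ cos δ sin h₀ = 1.5664×-0.02269×0.18991 + 0.99974×0.98180×0.99999 = -0.006750 + 0.981535 = 0.974785.
Q̄ = (S_0/π) × [bracket] = (589/π) × 0.974785 = 182.8 W/m².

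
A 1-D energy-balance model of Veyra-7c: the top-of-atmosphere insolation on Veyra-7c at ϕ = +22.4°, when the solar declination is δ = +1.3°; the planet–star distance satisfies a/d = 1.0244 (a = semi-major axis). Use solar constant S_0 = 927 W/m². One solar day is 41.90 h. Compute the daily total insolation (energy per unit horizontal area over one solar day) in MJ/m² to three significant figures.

cos h₀ = −tan(+22.4°) tan(+1.300°) = -0.0094, h₀ = 1.5801 rad.
Bracket: h₀ sin ϕ sin δ + cos ϕ cos δ sin h₀ = 1.5801×0.38107×0.02269 + 0.92455×0.99974×0.99996 = 0.013662 + 0.924273 = 0.937935.
Inverse-square distance factor (a/d)² = 1.0244² = 1.049395.
Q̄ = (S_0/π) × 1.049395 × [bracket] = (927/π) × 1.049395 × 0.937935 = 290.43 W/m².
Daily total = Q̄ × 41.90 h × 3600 s/h = 290.43 × 41.90 × 3600 / 10⁶ = 43.81 MJ/m².

43.8 MJ/m²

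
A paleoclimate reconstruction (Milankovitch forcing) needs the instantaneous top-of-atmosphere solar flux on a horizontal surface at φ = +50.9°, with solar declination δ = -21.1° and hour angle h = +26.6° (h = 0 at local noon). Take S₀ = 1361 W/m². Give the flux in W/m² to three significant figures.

cos θ_z = sin φ sin δ + cos φ cos δ cos h = -0.279374 + 0.526113 = 0.246739.
Flux = S₀ · cos θ_z = 1361 × 0.246739 = 335.8 W/m².

336 W/m²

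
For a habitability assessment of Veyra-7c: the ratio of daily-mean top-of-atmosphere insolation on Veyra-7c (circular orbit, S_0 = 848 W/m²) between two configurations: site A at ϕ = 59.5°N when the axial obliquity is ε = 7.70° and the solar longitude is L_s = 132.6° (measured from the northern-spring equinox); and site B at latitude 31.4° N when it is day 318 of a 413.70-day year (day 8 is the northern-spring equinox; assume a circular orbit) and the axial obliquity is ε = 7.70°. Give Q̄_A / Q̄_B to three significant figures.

— Configuration A (ϕ=+59.5°):
Solar declination: sin δ = sin ε · sin L_s = sin 7.70° × sin 132.6° = 0.09863, so δ = +5.660°.
cos h₀ = −tan(+59.5°) tan(+5.660°) = -0.1683, h₀ = 1.7399 rad.
Bracket: h₀ sin ϕ sin δ + cos ϕ cos δ sin h₀ = 1.7399×0.86163×0.09863 + 0.50754×0.99512×0.98574 = 0.147861 + 0.497861 = 0.645722.
Q̄ = (S_0/π) × [bracket] = (848/π) × 0.645722 = 174.30 W/m².
— Configuration B (ϕ=+31.4°):
Solar longitude: L_s = 360° × (318 − 8)/413.70 = 269.761°.
sin δ = sin 7.70° × sin 269.761° = -0.13399, so δ = -7.700°.
cos h₀ = −tan(+31.4°) tan(-7.700°) = 0.0825, h₀ = 1.4882 rad.
Bracket: h₀ sin ϕ sin δ + cos ϕ cos δ sin h₀ = 1.4882×0.52101×-0.13399 + 0.85355×0.99098×0.99659 = -0.103891 + 0.842967 = 0.739076.
Q̄ = (S_0/π) × [bracket] = (848/π) × 0.739076 = 199.50 W/m².
Ratio Q̄_A / Q̄_B = 174.30 / 199.50 = 0.8737.

Q̄_A / Q̄_B ≈ 0.874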